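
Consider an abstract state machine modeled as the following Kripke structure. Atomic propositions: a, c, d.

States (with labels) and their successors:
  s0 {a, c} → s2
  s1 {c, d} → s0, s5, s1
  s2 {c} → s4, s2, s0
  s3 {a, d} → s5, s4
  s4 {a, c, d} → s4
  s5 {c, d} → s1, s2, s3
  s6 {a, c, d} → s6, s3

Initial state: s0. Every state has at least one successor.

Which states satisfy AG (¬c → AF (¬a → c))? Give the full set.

{s0, s1, s2, s3, s4, s5, s6}

States satisfying ¬c → AF (¬a → c): {s0, s1, s2, s3, s4, s5, s6}.
States satisfying AG (¬c → AF (¬a → c)): {s0, s1, s2, s3, s4, s5, s6}.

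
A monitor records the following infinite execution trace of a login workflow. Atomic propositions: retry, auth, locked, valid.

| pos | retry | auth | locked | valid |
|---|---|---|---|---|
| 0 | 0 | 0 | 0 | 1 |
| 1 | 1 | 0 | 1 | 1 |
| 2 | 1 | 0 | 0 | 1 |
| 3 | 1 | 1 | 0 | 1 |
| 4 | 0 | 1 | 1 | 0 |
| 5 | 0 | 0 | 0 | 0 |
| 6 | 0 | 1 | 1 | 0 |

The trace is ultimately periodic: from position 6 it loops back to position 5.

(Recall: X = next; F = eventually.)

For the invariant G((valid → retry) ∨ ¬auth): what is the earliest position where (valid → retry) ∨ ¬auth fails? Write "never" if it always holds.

(valid → retry) ∨ ¬auth holds at every position 0..6, and those are all the positions the trace ever visits, so the invariant G((valid → retry) ∨ ¬auth) is never violated.

never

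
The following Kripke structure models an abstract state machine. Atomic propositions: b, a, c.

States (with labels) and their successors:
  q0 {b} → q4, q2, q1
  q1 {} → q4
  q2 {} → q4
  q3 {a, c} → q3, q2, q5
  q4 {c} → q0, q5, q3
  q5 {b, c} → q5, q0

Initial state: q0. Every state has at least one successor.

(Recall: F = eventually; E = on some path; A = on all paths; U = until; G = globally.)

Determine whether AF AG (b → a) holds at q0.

Violated

States satisfying AG (b → a): ∅.
States satisfying AF AG (b → a): ∅.
There is a path from q0 along which AG (b → a) never holds.
q0 ∉ Sat(AF AG (b → a)).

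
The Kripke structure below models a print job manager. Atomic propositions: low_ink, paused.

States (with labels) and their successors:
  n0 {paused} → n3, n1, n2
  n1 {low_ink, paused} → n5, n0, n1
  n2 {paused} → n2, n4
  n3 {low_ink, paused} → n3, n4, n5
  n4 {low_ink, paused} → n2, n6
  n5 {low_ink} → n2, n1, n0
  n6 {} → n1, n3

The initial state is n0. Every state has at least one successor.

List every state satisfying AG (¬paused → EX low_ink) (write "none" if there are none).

States satisfying ¬paused → EX low_ink: {n0, n1, n2, n3, n4, n5, n6}.
States satisfying AG (¬paused → EX low_ink): {n0, n1, n2, n3, n4, n5, n6}.

{n0, n1, n2, n3, n4, n5, n6}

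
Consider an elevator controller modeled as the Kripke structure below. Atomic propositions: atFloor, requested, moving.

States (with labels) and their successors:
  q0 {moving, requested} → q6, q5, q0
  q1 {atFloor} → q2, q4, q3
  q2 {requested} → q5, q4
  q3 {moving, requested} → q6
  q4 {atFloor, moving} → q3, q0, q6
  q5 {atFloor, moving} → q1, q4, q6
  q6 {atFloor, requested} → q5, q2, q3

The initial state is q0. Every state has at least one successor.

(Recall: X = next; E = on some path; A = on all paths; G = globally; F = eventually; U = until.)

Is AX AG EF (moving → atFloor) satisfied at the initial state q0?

Yes

States satisfying AG EF (moving → atFloor): {q0, q1, q2, q3, q4, q5, q6}.
States satisfying AX AG EF (moving → atFloor): {q0, q1, q2, q3, q4, q5, q6}.
q0 ∈ Sat(AX AG EF (moving → atFloor)).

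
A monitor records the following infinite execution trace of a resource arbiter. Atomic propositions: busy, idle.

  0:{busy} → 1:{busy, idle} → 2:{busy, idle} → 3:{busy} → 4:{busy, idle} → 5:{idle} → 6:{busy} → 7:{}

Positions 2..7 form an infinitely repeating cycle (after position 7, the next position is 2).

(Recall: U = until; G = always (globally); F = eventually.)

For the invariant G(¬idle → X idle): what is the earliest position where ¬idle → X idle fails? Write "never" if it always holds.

6

Check ¬idle → X idle at each position in order: 0 ✓, 1 ✓, 2 ✓, 3 ✓, 4 ✓, 5 ✓.
At position 6 the labels are {busy} and the next position 7 has {}, so ¬idle → X idle is false there. This is the first violation.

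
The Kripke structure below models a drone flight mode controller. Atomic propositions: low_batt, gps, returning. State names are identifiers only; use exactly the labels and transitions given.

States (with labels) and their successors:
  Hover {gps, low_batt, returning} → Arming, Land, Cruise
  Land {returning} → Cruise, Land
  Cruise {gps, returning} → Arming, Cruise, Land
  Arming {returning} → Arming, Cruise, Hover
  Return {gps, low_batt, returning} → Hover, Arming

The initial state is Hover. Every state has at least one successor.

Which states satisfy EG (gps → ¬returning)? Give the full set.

States satisfying gps → ¬returning: {Land, Arming}.
States satisfying EG (gps → ¬returning): {Land, Arming}.

{Land, Arming}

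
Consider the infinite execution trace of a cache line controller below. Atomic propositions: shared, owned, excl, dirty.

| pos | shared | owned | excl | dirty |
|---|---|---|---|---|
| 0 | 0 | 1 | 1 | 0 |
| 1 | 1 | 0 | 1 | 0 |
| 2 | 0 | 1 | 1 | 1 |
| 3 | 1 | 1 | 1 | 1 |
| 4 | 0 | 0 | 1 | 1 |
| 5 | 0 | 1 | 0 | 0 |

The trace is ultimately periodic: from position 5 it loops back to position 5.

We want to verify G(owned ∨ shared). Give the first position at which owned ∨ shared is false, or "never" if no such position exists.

Check owned ∨ shared at each position in order: 0 ✓, 1 ✓, 2 ✓, 3 ✓.
At position 4 the labels are {dirty, excl}, so owned ∨ shared is false there. This is the first violation.

4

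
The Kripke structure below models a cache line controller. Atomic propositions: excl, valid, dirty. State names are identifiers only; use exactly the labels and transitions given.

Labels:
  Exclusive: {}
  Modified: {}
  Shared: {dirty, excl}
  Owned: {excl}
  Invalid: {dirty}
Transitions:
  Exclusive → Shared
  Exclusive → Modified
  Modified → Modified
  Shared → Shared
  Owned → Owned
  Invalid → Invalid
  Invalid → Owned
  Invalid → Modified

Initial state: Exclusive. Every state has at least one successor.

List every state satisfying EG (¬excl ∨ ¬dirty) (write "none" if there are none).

{Exclusive, Modified, Owned, Invalid}

States satisfying ¬excl ∨ ¬dirty: {Exclusive, Modified, Owned, Invalid}.
States satisfying EG (¬excl ∨ ¬dirty): {Exclusive, Modified, Owned, Invalid}.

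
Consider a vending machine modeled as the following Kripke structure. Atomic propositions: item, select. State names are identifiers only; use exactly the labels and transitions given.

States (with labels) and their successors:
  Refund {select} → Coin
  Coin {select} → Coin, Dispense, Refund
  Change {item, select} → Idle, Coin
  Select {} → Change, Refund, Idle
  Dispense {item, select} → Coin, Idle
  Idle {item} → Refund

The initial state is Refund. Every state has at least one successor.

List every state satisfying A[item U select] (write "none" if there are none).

{Refund, Coin, Change, Dispense, Idle}

States satisfying item: {Change, Dispense, Idle}.
States satisfying select: {Refund, Coin, Change, Dispense}.
States satisfying A[item U select]: {Refund, Coin, Change, Dispense, Idle}.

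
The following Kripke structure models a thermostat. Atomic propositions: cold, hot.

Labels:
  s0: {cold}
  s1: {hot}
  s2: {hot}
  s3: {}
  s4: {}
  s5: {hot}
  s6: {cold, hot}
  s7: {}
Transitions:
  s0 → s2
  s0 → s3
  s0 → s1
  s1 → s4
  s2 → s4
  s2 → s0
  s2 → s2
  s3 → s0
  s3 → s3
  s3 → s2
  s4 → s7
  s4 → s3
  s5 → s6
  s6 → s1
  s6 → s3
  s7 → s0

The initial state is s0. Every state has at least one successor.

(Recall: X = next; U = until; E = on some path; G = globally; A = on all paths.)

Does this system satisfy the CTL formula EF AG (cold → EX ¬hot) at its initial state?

States satisfying AG (cold → EX ¬hot): {s0, s1, s2, s3, s4, s5, s6, s7}.
States satisfying EF AG (cold → EX ¬hot): {s0, s1, s2, s3, s4, s5, s6, s7}.
Some path from s0 reaches a state where AG (cold → EX ¬hot) holds.
s0 ∈ Sat(EF AG (cold → EX ¬hot)).

Holds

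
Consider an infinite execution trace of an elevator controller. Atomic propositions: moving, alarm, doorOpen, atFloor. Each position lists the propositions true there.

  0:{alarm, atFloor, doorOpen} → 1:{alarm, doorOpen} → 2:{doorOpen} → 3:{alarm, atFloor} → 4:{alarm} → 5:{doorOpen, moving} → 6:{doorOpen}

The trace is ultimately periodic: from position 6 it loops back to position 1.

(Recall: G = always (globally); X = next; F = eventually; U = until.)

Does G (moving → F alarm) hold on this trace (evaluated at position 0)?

moving → F alarm holds at every position 0..6, and those are all positions ever visited, so G (moving → F alarm) holds.
Positions where moving holds: 5.
Check F alarm at each: 5→ok.

Holds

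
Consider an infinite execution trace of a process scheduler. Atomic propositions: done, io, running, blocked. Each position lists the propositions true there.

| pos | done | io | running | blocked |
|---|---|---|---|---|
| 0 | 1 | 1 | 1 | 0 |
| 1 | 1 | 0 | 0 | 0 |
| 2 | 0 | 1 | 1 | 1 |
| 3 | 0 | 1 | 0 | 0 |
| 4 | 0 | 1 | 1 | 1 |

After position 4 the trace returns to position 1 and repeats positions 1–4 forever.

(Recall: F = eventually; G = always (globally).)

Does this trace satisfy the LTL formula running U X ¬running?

Yes

Walking from position 0: X ¬running first holds at position 0, and running holds at every earlier position along the way, so running U X ¬running holds.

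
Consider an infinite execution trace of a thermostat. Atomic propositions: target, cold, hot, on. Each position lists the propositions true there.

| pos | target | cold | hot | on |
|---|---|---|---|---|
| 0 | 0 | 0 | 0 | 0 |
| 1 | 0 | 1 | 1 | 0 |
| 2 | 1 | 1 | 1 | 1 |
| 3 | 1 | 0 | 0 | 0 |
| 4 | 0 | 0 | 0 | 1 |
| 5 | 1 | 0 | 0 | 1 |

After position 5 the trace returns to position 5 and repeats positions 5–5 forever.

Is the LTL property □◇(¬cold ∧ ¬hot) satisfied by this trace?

Satisfied

◇(¬cold ∧ ¬hot) holds at every position 0..5, and those are all positions ever visited, so □◇(¬cold ∧ ¬hot) holds.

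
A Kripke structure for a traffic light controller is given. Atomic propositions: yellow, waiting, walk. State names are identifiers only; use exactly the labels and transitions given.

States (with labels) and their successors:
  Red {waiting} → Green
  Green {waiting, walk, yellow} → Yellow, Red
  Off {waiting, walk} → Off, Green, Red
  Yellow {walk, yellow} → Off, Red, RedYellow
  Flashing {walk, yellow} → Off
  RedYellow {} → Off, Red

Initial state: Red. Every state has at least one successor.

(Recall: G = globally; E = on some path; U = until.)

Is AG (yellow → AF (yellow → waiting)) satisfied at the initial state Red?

Yes

States satisfying yellow → AF (yellow → waiting): {Red, Green, Off, Yellow, Flashing, RedYellow}.
States satisfying AG (yellow → AF (yellow → waiting)): {Red, Green, Off, Yellow, Flashing, RedYellow}.
Every state reachable from Red satisfies yellow → AF (yellow → waiting).
Red ∈ Sat(AG (yellow → AF (yellow → waiting))).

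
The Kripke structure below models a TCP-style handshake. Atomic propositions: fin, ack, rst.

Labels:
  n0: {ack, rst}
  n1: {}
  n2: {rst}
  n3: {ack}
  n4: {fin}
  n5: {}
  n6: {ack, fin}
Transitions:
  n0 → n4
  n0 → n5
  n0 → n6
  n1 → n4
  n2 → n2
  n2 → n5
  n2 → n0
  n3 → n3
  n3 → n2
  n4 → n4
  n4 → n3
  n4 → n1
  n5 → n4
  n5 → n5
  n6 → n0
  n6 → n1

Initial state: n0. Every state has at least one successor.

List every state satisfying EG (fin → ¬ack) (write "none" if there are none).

States satisfying fin → ¬ack: {n0, n1, n2, n3, n4, n5}.
States satisfying EG (fin → ¬ack): {n0, n1, n2, n3, n4, n5}.

{n0, n1, n2, n3, n4, n5}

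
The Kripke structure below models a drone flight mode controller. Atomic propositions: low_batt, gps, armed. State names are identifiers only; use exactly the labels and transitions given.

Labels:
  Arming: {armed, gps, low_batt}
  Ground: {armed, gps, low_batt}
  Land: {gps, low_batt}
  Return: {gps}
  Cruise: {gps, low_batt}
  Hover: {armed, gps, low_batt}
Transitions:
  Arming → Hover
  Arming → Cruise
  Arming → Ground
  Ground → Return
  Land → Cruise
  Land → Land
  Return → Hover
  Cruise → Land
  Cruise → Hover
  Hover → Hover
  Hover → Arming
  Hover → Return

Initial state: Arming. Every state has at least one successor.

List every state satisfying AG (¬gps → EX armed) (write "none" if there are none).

States satisfying ¬gps → EX armed: {Arming, Ground, Land, Return, Cruise, Hover}.
States satisfying AG (¬gps → EX armed): {Arming, Ground, Land, Return, Cruise, Hover}.

{Arming, Ground, Land, Return, Cruise, Hover}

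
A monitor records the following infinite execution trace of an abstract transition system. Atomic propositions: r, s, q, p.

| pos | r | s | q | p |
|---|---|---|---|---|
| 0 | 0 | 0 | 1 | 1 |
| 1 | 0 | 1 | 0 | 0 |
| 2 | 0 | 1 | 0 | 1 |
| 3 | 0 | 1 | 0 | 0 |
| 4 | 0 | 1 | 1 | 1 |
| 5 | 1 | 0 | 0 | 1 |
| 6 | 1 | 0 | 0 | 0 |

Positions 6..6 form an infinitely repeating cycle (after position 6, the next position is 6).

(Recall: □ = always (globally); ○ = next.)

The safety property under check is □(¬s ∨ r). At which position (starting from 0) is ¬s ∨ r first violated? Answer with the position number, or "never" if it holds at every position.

Check ¬s ∨ r at each position in order: 0 ✓.
At position 1 the labels are {s}, so ¬s ∨ r is false there. This is the first violation.

1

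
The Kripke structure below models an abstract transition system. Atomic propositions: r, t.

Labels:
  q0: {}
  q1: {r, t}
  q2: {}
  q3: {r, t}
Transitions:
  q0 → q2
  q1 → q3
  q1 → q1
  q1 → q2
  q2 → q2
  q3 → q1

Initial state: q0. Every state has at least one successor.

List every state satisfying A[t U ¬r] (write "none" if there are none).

{q0, q2}

States satisfying t: {q1, q3}.
States satisfying ¬r: {q0, q2}.
States satisfying A[t U ¬r]: {q0, q2}.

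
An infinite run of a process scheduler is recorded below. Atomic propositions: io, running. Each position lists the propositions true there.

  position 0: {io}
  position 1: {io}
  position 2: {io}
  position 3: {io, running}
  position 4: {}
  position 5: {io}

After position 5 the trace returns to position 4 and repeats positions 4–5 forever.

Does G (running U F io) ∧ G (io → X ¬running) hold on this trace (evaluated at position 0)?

Does not hold

running U F io holds at every position 0..5, and those are all positions ever visited, so G (running U F io) holds.
io → X ¬running must hold at every position from 0 onward. It fails at position 2, so G (io → X ¬running) is false.
Positions where io holds: 0, 1, 2, 3, 5.
Check X ¬running at each: 0→ok, 1→ok, 2→fails, 3→ok, 5→ok.
At position 0: G (running U F io) is true; G (io → X ¬running) is false; so G (running U F io) ∧ G (io → X ¬running) is false.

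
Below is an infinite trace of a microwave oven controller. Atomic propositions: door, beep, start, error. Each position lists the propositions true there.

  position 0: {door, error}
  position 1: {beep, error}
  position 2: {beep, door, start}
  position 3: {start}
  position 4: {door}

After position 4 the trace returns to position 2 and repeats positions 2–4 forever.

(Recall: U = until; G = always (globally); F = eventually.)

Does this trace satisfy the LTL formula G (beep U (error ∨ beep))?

beep U (error ∨ beep) must hold at every position from 0 onward. It fails at position 3, so G (beep U (error ∨ beep)) is false.

No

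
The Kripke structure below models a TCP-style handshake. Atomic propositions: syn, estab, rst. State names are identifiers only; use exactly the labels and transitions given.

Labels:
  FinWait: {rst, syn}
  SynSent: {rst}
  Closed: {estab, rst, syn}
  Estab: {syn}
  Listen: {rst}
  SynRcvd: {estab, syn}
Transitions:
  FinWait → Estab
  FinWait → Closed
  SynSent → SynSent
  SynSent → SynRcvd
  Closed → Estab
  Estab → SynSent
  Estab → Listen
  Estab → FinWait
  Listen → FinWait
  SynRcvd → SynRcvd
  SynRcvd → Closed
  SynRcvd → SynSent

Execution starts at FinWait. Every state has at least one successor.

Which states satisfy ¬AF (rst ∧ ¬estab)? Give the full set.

States satisfying rst ∧ ¬estab: {FinWait, SynSent, Listen}.
States satisfying AF (rst ∧ ¬estab): {FinWait, SynSent, Closed, Estab, Listen}.
States satisfying ¬AF (rst ∧ ¬estab): {SynRcvd}.

{SynRcvd}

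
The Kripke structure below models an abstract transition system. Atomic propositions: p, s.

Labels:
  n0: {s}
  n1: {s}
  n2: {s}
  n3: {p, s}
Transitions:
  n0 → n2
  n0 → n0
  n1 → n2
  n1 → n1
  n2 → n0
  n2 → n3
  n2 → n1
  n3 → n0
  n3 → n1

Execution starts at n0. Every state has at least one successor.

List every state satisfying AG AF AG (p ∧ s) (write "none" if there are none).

none

States satisfying AF AG (p ∧ s): ∅.
States satisfying AG AF AG (p ∧ s): ∅.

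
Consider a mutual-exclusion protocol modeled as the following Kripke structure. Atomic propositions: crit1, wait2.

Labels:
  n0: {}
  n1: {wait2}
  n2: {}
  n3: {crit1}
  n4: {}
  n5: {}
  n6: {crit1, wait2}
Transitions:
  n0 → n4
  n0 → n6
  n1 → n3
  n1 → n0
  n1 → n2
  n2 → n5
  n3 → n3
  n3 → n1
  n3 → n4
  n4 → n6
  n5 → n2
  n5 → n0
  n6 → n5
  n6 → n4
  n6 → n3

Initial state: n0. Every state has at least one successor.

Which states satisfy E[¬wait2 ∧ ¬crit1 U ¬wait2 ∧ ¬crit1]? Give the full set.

States satisfying ¬wait2 ∧ ¬crit1: {n0, n2, n4, n5}.
States satisfying E[¬wait2 ∧ ¬crit1 U ¬wait2 ∧ ¬crit1]: {n0, n2, n4, n5}.

{n0, n2, n4, n5}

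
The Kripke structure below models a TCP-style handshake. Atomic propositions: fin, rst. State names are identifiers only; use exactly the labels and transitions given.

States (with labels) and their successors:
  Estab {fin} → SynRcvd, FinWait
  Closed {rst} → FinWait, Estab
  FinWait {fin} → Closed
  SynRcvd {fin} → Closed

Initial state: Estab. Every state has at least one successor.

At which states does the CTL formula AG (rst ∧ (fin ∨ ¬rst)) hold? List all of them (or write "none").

States satisfying rst ∧ (fin ∨ ¬rst): ∅.
States satisfying AG (rst ∧ (fin ∨ ¬rst)): ∅.

none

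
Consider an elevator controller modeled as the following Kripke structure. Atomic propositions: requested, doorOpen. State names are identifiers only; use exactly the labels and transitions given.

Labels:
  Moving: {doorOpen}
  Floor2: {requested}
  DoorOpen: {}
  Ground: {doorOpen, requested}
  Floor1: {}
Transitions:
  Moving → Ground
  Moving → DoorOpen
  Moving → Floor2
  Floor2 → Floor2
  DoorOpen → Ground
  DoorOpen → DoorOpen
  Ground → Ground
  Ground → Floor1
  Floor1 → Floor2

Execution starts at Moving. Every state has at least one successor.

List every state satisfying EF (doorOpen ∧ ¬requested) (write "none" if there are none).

{Moving}

States satisfying doorOpen ∧ ¬requested: {Moving}.
States satisfying EF (doorOpen ∧ ¬requested): {Moving}.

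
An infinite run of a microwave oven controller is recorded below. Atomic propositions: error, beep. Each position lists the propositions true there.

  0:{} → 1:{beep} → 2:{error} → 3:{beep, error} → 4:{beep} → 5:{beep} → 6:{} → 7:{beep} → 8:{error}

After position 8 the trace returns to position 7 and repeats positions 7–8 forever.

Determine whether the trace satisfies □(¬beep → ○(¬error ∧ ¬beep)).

Does not hold

¬beep → ○(¬error ∧ ¬beep) must hold at every position from 0 onward. It fails at position 0, so □(¬beep → ○(¬error ∧ ¬beep)) is false.
Positions where ¬beep holds: 0, 2, 6, 8.
Check ○(¬error ∧ ¬beep) at each: 0→fails, 2→fails, 6→fails, 8→fails.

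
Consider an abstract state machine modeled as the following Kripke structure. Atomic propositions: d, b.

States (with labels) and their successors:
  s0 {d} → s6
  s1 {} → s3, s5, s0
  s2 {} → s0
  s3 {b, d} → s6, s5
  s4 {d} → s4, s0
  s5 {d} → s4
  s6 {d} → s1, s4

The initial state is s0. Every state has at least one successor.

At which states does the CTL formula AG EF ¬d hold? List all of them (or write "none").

States satisfying EF ¬d: {s0, s1, s2, s3, s4, s5, s6}.
States satisfying AG EF ¬d: {s0, s1, s2, s3, s4, s5, s6}.

{s0, s1, s2, s3, s4, s5, s6}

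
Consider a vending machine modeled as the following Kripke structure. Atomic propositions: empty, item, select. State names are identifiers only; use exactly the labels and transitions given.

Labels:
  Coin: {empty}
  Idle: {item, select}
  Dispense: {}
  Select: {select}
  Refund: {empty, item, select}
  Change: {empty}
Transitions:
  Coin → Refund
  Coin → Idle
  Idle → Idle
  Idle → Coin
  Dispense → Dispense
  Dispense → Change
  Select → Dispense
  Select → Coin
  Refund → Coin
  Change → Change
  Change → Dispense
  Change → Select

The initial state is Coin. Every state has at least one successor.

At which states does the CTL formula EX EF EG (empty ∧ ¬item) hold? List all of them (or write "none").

{Dispense, Select, Change}

States satisfying EF EG (empty ∧ ¬item): {Dispense, Select, Change}.
States satisfying EX EF EG (empty ∧ ¬item): {Dispense, Select, Change}.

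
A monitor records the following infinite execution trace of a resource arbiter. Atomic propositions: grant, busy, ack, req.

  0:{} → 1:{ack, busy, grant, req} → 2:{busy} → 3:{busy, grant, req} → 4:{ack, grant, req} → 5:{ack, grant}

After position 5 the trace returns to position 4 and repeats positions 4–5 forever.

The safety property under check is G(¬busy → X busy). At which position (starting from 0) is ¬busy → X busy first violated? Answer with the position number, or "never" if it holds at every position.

Check ¬busy → X busy at each position in order: 0 ✓, 1 ✓, 2 ✓, 3 ✓.
At position 4 the labels are {ack, grant, req} and the next position 5 has {ack, grant}, so ¬busy → X busy is false there. This is the first violation.

4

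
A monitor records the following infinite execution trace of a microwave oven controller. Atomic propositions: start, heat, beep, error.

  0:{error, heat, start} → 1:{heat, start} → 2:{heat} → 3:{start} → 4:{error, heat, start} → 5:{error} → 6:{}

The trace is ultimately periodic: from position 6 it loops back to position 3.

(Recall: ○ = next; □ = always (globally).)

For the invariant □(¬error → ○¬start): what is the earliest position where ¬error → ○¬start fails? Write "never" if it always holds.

2

Check ¬error → ○¬start at each position in order: 0 ✓, 1 ✓.
At position 2 the labels are {heat} and the next position 3 has {start}, so ¬error → ○¬start is false there. This is the first violation.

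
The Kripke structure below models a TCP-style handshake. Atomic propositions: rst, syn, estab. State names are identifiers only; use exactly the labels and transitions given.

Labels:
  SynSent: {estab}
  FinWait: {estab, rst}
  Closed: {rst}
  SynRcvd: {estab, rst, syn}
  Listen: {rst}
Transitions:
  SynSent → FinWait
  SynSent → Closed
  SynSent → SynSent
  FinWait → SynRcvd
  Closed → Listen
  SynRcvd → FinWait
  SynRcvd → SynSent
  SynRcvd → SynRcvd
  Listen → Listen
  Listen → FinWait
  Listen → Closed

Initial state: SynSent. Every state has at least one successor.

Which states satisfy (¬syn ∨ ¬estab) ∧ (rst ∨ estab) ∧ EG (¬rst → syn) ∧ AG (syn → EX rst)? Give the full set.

States satisfying ¬syn: {SynSent, FinWait, Closed, Listen}.
States satisfying ¬estab: {Closed, Listen}.
States satisfying ¬syn ∨ ¬estab: {SynSent, FinWait, Closed, Listen}.
States satisfying rst ∨ estab: {SynSent, FinWait, Closed, SynRcvd, Listen}.
States satisfying (¬syn ∨ ¬estab) ∧ (rst ∨ estab): {SynSent, FinWait, Closed, Listen}.
States satisfying ¬rst → syn: {FinWait, Closed, SynRcvd, Listen}.
States satisfying EG (¬rst → syn): {FinWait, Closed, SynRcvd, Listen}.
States satisfying (¬syn ∨ ¬estab) ∧ (rst ∨ estab) ∧ EG (¬rst → syn): {FinWait, Closed, Listen}.
States satisfying syn → EX rst: {SynSent, FinWait, Closed, SynRcvd, Listen}.
States satisfying AG (syn → EX rst): {SynSent, FinWait, Closed, SynRcvd, Listen}.
States satisfying (¬syn ∨ ¬estab) ∧ (rst ∨ estab) ∧ EG (¬rst → syn) ∧ AG (syn → EX rst): {FinWait, Closed, Listen}.

{FinWait, Closed, Listen}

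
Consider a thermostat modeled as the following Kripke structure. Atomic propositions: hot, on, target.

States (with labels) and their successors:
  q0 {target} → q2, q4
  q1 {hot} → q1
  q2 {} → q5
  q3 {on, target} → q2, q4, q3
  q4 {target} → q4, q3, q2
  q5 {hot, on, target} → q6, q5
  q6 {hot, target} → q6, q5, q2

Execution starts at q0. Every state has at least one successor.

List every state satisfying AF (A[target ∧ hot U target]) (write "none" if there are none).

States satisfying A[target ∧ hot U target]: {q0, q3, q4, q5, q6}.
States satisfying AF (A[target ∧ hot U target]): {q0, q2, q3, q4, q5, q6}.

{q0, q2, q3, q4, q5, q6}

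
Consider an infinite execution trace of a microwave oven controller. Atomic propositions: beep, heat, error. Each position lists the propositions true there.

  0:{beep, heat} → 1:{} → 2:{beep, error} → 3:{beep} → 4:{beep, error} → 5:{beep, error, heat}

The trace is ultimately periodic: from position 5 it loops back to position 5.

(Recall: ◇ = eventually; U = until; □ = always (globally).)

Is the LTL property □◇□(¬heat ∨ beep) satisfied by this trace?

◇□(¬heat ∨ beep) holds at every position 0..5, and those are all positions ever visited, so □◇□(¬heat ∨ beep) holds.

Satisfied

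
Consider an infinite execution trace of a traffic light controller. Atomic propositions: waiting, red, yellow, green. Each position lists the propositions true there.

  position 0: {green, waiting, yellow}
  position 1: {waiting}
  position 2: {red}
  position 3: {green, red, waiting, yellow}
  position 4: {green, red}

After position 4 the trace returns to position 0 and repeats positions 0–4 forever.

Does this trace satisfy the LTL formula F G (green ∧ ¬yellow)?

G (green ∧ ¬yellow) is false at every position 0..4, so it never becomes true and F G (green ∧ ¬yellow) fails.

Violated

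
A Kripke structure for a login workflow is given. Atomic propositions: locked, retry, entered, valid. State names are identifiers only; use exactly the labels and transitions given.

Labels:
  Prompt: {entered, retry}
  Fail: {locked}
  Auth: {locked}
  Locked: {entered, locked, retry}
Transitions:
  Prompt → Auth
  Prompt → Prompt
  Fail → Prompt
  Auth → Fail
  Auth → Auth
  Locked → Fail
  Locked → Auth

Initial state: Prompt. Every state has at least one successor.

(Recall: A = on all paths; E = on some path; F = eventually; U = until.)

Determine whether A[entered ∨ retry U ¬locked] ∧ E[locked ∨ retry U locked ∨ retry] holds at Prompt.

Satisfied

States satisfying entered ∨ retry: {Prompt, Locked}.
States satisfying ¬locked: {Prompt}.
States satisfying A[entered ∨ retry U ¬locked]: {Prompt}.
States satisfying locked ∨ retry: {Prompt, Fail, Auth, Locked}.
States satisfying E[locked ∨ retry U locked ∨ retry]: {Prompt, Fail, Auth, Locked}.
States satisfying A[entered ∨ retry U ¬locked] ∧ E[locked ∨ retry U locked ∨ retry]: {Prompt}.
Prompt ∈ Sat(A[entered ∨ retry U ¬locked] ∧ E[locked ∨ retry U locked ∨ retry]).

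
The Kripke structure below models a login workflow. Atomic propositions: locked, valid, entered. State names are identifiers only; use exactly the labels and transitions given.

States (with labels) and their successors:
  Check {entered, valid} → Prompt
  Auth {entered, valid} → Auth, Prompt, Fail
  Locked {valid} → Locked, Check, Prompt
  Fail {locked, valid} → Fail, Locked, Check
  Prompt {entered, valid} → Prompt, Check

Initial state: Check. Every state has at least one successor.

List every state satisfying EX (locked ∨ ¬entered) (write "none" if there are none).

States satisfying locked ∨ ¬entered: {Locked, Fail}.
States satisfying EX (locked ∨ ¬entered): {Auth, Locked, Fail}.

{Auth, Locked, Fail}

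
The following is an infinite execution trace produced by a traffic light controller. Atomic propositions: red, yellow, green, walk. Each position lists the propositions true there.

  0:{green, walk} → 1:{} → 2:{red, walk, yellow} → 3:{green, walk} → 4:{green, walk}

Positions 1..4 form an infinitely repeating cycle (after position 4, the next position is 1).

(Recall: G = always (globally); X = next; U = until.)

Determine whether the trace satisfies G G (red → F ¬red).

G (red → F ¬red) holds at every position 0..4, and those are all positions ever visited, so G G (red → F ¬red) holds.

Holds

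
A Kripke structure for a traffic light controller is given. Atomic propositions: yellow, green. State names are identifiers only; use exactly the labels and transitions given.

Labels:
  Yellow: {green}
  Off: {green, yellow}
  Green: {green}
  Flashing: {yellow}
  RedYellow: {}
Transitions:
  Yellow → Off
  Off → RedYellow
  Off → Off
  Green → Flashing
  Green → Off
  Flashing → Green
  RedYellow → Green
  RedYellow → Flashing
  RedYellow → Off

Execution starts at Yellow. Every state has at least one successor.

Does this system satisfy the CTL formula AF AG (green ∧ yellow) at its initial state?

States satisfying AG (green ∧ yellow): ∅.
States satisfying AF AG (green ∧ yellow): ∅.
There is a path from Yellow along which AG (green ∧ yellow) never holds.
Yellow ∉ Sat(AF AG (green ∧ yellow)).

Does not hold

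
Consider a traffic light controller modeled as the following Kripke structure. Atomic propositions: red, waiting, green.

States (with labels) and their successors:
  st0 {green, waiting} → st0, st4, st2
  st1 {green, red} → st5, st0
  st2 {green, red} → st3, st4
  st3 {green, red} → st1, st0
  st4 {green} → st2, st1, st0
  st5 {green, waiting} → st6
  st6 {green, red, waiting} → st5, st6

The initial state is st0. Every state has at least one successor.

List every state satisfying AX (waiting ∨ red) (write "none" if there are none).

{st1, st3, st4, st5, st6}

States satisfying waiting ∨ red: {st0, st1, st2, st3, st5, st6}.
States satisfying AX (waiting ∨ red): {st1, st3, st4, st5, st6}.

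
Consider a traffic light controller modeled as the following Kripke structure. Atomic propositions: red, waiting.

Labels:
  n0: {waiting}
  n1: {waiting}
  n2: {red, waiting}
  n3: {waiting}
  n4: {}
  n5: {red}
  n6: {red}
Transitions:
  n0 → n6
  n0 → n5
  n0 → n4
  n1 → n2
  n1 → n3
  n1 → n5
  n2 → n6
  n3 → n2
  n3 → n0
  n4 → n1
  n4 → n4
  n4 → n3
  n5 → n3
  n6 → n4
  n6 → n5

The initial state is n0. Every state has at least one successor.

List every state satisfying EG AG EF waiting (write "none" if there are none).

{n0, n1, n2, n3, n4, n5, n6}

States satisfying AG EF waiting: {n0, n1, n2, n3, n4, n5, n6}.
States satisfying EG AG EF waiting: {n0, n1, n2, n3, n4, n5, n6}.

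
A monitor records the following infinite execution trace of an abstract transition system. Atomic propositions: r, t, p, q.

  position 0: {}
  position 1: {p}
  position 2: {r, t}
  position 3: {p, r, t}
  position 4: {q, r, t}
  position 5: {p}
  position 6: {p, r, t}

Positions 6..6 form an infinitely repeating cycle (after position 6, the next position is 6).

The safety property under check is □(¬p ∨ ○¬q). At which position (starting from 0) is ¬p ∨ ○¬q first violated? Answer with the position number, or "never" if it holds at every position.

3

Check ¬p ∨ ○¬q at each position in order: 0 ✓, 1 ✓, 2 ✓.
At position 3 the labels are {p, r, t} and the next position 4 has {q, r, t}, so ¬p ∨ ○¬q is false there. This is the first violation.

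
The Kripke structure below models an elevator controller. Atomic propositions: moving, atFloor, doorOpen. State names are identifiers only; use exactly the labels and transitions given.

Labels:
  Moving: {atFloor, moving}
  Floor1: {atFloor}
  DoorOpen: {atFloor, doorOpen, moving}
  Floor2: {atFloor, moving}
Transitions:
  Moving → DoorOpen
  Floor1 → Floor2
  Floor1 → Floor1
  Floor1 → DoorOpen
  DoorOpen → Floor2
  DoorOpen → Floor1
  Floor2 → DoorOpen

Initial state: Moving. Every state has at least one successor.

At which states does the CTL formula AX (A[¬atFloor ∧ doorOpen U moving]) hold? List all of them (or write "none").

{Moving, Floor2}

States satisfying A[¬atFloor ∧ doorOpen U moving]: {Moving, DoorOpen, Floor2}.
States satisfying AX (A[¬atFloor ∧ doorOpen U moving]): {Moving, Floor2}.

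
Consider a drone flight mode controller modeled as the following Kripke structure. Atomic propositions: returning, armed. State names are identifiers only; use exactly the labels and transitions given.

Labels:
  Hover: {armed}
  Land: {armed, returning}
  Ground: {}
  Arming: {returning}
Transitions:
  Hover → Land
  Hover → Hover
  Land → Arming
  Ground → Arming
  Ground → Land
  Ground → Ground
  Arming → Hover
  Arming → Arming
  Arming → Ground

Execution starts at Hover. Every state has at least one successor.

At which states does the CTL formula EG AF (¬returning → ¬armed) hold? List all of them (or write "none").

{Land, Ground, Arming}

States satisfying AF (¬returning → ¬armed): {Land, Ground, Arming}.
States satisfying EG AF (¬returning → ¬armed): {Land, Ground, Arming}.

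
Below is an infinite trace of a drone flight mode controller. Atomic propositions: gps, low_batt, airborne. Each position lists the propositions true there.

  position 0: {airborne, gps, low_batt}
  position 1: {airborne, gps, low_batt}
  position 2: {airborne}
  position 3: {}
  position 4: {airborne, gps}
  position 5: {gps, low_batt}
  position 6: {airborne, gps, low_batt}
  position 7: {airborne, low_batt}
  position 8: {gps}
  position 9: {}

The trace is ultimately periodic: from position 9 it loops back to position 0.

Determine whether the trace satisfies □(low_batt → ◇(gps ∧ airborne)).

low_batt → ◇(gps ∧ airborne) holds at every position 0..9, and those are all positions ever visited, so □(low_batt → ◇(gps ∧ airborne)) holds.
Positions where low_batt holds: 0, 1, 5, 6, 7.
Check ◇(gps ∧ airborne) at each: 0→ok, 1→ok, 5→ok, 6→ok, 7→ok.

Yes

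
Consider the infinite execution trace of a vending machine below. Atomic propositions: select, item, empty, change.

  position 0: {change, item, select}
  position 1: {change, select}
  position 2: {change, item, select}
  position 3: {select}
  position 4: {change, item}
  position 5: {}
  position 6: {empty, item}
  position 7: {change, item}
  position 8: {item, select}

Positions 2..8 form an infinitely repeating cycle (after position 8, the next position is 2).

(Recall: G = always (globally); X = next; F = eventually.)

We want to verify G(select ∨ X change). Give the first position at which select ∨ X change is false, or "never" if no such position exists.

Check select ∨ X change at each position in order: 0 ✓, 1 ✓, 2 ✓, 3 ✓.
At position 4 the labels are {change, item} and the next position 5 has {}, so select ∨ X change is false there. This is the first violation.

4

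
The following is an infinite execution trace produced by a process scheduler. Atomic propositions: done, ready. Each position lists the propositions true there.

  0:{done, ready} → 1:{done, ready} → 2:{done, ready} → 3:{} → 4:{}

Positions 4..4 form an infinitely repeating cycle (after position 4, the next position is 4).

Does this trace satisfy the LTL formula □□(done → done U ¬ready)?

□(done → done U ¬ready) holds at every position 0..4, and those are all positions ever visited, so □□(done → done U ¬ready) holds.

Holds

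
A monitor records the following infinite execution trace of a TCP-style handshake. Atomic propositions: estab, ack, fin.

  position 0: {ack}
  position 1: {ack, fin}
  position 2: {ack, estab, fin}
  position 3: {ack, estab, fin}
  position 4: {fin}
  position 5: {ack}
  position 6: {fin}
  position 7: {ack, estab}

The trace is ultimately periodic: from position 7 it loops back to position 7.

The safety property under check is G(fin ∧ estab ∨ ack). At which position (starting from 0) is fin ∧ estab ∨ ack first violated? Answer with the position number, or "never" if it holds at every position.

4

Check fin ∧ estab ∨ ack at each position in order: 0 ✓, 1 ✓, 2 ✓, 3 ✓.
At position 4 the labels are {fin}, so fin ∧ estab ∨ ack is false there. This is the first violation.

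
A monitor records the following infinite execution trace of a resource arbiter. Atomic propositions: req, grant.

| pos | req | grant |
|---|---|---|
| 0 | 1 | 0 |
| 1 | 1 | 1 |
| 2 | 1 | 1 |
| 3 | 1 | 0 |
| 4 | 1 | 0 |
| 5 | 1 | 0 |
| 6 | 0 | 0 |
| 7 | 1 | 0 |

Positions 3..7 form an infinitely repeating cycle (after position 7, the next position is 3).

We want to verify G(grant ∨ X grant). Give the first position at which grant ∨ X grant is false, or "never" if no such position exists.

Check grant ∨ X grant at each position in order: 0 ✓, 1 ✓, 2 ✓.
At position 3 the labels are {req} and the next position 4 has {req}, so grant ∨ X grant is false there. This is the first violation.

3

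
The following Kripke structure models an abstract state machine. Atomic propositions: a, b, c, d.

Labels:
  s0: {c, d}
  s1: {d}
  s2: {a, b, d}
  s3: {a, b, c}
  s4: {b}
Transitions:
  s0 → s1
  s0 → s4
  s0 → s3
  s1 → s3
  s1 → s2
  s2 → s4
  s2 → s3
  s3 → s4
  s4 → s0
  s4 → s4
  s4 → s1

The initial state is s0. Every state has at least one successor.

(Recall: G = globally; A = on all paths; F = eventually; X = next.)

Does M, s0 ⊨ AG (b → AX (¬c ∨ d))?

Does not hold

States satisfying b → AX (¬c ∨ d): {s0, s1, s3, s4}.
States satisfying AG (b → AX (¬c ∨ d)): ∅.
s2 is reachable from s0 and violates b → AX (¬c ∨ d), so AG fails at s0.
s0 ∉ Sat(AG (b → AX (¬c ∨ d))).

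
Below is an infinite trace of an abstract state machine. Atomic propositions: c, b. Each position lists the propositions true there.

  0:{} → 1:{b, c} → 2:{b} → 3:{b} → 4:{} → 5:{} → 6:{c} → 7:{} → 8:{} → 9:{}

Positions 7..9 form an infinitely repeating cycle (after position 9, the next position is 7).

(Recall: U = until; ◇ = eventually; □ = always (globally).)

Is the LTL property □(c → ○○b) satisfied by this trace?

c → ○○b must hold at every position from 0 onward. It fails at position 6, so □(c → ○○b) is false.
Positions where c holds: 1, 6.
Check ○○b at each: 1→ok, 6→fails.

Does not hold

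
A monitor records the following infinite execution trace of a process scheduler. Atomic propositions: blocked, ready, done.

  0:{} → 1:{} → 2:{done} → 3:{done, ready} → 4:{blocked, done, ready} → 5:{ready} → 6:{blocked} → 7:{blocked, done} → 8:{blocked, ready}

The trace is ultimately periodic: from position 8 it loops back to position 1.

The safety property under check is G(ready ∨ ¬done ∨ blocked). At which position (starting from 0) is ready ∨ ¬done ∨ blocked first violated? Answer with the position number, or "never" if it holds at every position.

2

Check ready ∨ ¬done ∨ blocked at each position in order: 0 ✓, 1 ✓.
At position 2 the labels are {done}, so ready ∨ ¬done ∨ blocked is false there. This is the first violation.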